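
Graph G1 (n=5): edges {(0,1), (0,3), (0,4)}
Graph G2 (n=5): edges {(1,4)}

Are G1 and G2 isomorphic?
No, not isomorphic

The graphs are NOT isomorphic.

Connected components of G1: 2 component(s) with vertex sets [[2], [0, 1, 3, 4]], sizes [1, 4].
Connected components of G2: 4 component(s) with vertex sets [[0], [2], [3], [1, 4]], sizes [1, 1, 1, 2].
The number of connected components (and the multiset of component sizes) is an isomorphism invariant — an isomorphism maps each component of G1 bijectively onto a component of G2. Since G1 has 2 component(s) and G2 has 4, they cannot be isomorphic.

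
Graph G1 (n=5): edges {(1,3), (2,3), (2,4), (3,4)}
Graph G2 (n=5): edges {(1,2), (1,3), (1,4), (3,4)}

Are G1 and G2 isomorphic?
Yes, isomorphic

The graphs are isomorphic.
One valid mapping φ: V(G1) → V(G2): 0→0, 1→2, 2→4, 3→1, 4→3

Verify φ preserves adjacency — for each edge of G1, its image is an edge of G2:
  (1,3) → (φ(1),φ(3)) = (1,2) ∈ E(G2) ✓
  (2,3) → (φ(2),φ(3)) = (1,4) ∈ E(G2) ✓
  (2,4) → (φ(2),φ(4)) = (3,4) ∈ E(G2) ✓
  (3,4) → (φ(3),φ(4)) = (1,3) ∈ E(G2) ✓
All 4 edges of G1 map to edges of G2, and |E(G1)| = |E(G2)| = 4, so φ is a bijection on edges as well as vertices. Hence G1 ≅ G2.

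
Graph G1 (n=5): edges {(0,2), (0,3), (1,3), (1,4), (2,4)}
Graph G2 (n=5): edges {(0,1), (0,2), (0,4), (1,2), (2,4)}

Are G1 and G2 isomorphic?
No, not isomorphic

The graphs are NOT isomorphic.

Degrees in G1: deg(0)=2, deg(1)=2, deg(2)=2, deg(3)=2, deg(4)=2.
Sorted degree sequence of G1: [2, 2, 2, 2, 2].
Degrees in G2: deg(0)=3, deg(1)=2, deg(2)=3, deg(3)=0, deg(4)=2.
Sorted degree sequence of G2: [3, 3, 2, 2, 0].
The (sorted) degree sequence is an isomorphism invariant, so since G1 and G2 have different degree sequences they cannot be isomorphic.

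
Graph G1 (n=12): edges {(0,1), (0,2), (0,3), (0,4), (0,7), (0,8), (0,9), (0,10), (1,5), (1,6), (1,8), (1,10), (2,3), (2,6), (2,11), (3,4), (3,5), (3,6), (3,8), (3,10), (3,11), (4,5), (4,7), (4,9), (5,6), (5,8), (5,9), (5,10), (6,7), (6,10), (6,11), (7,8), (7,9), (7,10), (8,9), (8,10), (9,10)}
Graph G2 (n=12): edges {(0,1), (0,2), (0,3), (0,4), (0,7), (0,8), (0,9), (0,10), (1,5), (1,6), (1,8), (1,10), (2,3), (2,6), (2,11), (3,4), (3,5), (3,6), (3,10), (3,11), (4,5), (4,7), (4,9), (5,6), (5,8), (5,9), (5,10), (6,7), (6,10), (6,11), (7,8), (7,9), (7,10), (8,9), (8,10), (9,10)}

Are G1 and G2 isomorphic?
No, not isomorphic

The graphs are NOT isomorphic.

Counting edges: G1 has 37 edge(s); G2 has 36 edge(s).
Edge count is an isomorphism invariant (a bijection on vertices induces a bijection on edges), so differing edge counts rule out isomorphism.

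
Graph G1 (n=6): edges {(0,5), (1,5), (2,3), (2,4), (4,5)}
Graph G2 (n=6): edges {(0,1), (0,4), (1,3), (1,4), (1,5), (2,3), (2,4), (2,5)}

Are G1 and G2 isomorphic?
No, not isomorphic

The graphs are NOT isomorphic.

Counting triangles (3-cliques): G1 has 0, G2 has 1.
Triangle count is an isomorphism invariant, so differing triangle counts rule out isomorphism.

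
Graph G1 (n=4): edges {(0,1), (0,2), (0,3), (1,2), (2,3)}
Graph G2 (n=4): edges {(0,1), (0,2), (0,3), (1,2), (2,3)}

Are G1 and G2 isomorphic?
Yes, isomorphic

The graphs are isomorphic.
One valid mapping φ: V(G1) → V(G2): 0→0, 1→3, 2→2, 3→1

Verify φ preserves adjacency — for each edge of G1, its image is an edge of G2:
  (0,1) → (φ(0),φ(1)) = (0,3) ∈ E(G2) ✓
  (0,2) → (φ(0),φ(2)) = (0,2) ∈ E(G2) ✓
  (0,3) → (φ(0),φ(3)) = (0,1) ∈ E(G2) ✓
  (1,2) → (φ(1),φ(2)) = (2,3) ∈ E(G2) ✓
  (2,3) → (φ(2),φ(3)) = (1,2) ∈ E(G2) ✓
All 5 edges of G1 map to edges of G2, and |E(G1)| = |E(G2)| = 5, so φ is a bijection on edges as well as vertices. Hence G1 ≅ G2.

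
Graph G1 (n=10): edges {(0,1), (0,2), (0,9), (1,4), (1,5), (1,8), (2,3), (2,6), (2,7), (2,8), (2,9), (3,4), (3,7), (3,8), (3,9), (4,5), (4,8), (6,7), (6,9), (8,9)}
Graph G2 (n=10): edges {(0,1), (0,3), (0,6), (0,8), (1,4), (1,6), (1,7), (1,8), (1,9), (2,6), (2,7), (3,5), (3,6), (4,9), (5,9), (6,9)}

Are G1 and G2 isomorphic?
No, not isomorphic

The graphs are NOT isomorphic.

Degrees in G1: deg(0)=3, deg(1)=4, deg(2)=6, deg(3)=5, deg(4)=4, deg(5)=2, deg(6)=3, deg(7)=3, deg(8)=5, deg(9)=5.
Sorted degree sequence of G1: [6, 5, 5, 5, 4, 4, 3, 3, 3, 2].
Degrees in G2: deg(0)=4, deg(1)=6, deg(2)=2, deg(3)=3, deg(4)=2, deg(5)=2, deg(6)=5, deg(7)=2, deg(8)=2, deg(9)=4.
Sorted degree sequence of G2: [6, 5, 4, 4, 3, 2, 2, 2, 2, 2].
The (sorted) degree sequence is an isomorphism invariant, so since G1 and G2 have different degree sequences they cannot be isomorphic.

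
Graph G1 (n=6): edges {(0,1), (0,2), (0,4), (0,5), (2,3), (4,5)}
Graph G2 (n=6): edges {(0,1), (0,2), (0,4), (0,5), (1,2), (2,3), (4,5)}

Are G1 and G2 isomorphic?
No, not isomorphic

The graphs are NOT isomorphic.

Counting edges: G1 has 6 edge(s); G2 has 7 edge(s).
Edge count is an isomorphism invariant (a bijection on vertices induces a bijection on edges), so differing edge counts rule out isomorphism.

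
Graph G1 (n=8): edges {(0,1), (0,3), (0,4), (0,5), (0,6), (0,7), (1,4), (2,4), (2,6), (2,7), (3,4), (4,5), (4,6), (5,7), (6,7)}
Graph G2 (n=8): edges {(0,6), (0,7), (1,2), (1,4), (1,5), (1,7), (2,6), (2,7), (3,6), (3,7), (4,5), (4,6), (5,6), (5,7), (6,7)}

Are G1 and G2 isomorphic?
Yes, isomorphic

The graphs are isomorphic.
One valid mapping φ: V(G1) → V(G2): 0→7, 1→0, 2→4, 3→3, 4→6, 5→2, 6→5, 7→1

Verify φ preserves adjacency — for each edge of G1, its image is an edge of G2:
  (0,1) → (φ(0),φ(1)) = (0,7) ∈ E(G2) ✓
  (0,3) → (φ(0),φ(3)) = (3,7) ∈ E(G2) ✓
  (0,4) → (φ(0),φ(4)) = (6,7) ∈ E(G2) ✓
  (0,5) → (φ(0),φ(5)) = (2,7) ∈ E(G2) ✓
  (0,6) → (φ(0),φ(6)) = (5,7) ∈ E(G2) ✓
  (0,7) → (φ(0),φ(7)) = (1,7) ∈ E(G2) ✓
  (1,4) → (φ(1),φ(4)) = (0,6) ∈ E(G2) ✓
  (2,4) → (φ(2),φ(4)) = (4,6) ∈ E(G2) ✓
  (2,6) → (φ(2),φ(6)) = (4,5) ∈ E(G2) ✓
  (2,7) → (φ(2),φ(7)) = (1,4) ∈ E(G2) ✓
  (3,4) → (φ(3),φ(4)) = (3,6) ∈ E(G2) ✓
  (4,5) → (φ(4),φ(5)) = (2,6) ∈ E(G2) ✓
  (4,6) → (φ(4),φ(6)) = (5,6) ∈ E(G2) ✓
  (5,7) → (φ(5),φ(7)) = (1,2) ∈ E(G2) ✓
  (6,7) → (φ(6),φ(7)) = (1,5) ∈ E(G2) ✓
All 15 edges of G1 map to edges of G2, and |E(G1)| = |E(G2)| = 15, so φ is a bijection on edges as well as vertices. Hence G1 ≅ G2.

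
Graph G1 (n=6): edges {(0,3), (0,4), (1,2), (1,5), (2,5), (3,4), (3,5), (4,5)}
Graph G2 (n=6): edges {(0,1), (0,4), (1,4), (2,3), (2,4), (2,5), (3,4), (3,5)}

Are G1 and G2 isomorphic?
Yes, isomorphic

The graphs are isomorphic.
One valid mapping φ: V(G1) → V(G2): 0→5, 1→1, 2→0, 3→3, 4→2, 5→4

Verify φ preserves adjacency — for each edge of G1, its image is an edge of G2:
  (0,3) → (φ(0),φ(3)) = (3,5) ∈ E(G2) ✓
  (0,4) → (φ(0),φ(4)) = (2,5) ∈ E(G2) ✓
  (1,2) → (φ(1),φ(2)) = (0,1) ∈ E(G2) ✓
  (1,5) → (φ(1),φ(5)) = (1,4) ∈ E(G2) ✓
  (2,5) → (φ(2),φ(5)) = (0,4) ∈ E(G2) ✓
  (3,4) → (φ(3),φ(4)) = (2,3) ∈ E(G2) ✓
  (3,5) → (φ(3),φ(5)) = (3,4) ∈ E(G2) ✓
  (4,5) → (φ(4),φ(5)) = (2,4) ∈ E(G2) ✓
All 8 edges of G1 map to edges of G2, and |E(G1)| = |E(G2)| = 8, so φ is a bijection on edges as well as vertices. Hence G1 ≅ G2.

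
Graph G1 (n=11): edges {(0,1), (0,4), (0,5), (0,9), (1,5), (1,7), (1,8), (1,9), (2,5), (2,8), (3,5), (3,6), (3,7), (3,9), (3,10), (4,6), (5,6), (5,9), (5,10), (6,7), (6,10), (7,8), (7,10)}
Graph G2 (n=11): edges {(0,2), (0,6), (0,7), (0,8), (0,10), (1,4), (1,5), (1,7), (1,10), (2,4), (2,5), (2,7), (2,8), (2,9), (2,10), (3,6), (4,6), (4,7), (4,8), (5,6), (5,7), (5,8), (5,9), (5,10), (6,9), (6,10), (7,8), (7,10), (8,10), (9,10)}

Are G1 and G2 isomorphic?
No, not isomorphic

The graphs are NOT isomorphic.

Counting triangles (3-cliques): G1 has 13, G2 has 30.
Triangle count is an isomorphism invariant, so differing triangle counts rule out isomorphism.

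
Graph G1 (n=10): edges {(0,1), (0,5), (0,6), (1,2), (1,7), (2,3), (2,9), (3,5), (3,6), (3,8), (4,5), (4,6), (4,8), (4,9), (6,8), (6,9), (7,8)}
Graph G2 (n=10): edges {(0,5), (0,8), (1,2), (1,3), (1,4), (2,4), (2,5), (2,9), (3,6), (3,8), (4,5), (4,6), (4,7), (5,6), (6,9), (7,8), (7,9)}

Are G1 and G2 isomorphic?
Yes, isomorphic

The graphs are isomorphic.
One valid mapping φ: V(G1) → V(G2): 0→7, 1→8, 2→3, 3→6, 4→2, 5→9, 6→4, 7→0, 8→5, 9→1

Verify φ preserves adjacency — for each edge of G1, its image is an edge of G2:
  (0,1) → (φ(0),φ(1)) = (7,8) ∈ E(G2) ✓
  (0,5) → (φ(0),φ(5)) = (7,9) ∈ E(G2) ✓
  (0,6) → (φ(0),φ(6)) = (4,7) ∈ E(G2) ✓
  (1,2) → (φ(1),φ(2)) = (3,8) ∈ E(G2) ✓
  (1,7) → (φ(1),φ(7)) = (0,8) ∈ E(G2) ✓
  (2,3) → (φ(2),φ(3)) = (3,6) ∈ E(G2) ✓
  (2,9) → (φ(2),φ(9)) = (1,3) ∈ E(G2) ✓
  (3,5) → (φ(3),φ(5)) = (6,9) ∈ E(G2) ✓
  (3,6) → (φ(3),φ(6)) = (4,6) ∈ E(G2) ✓
  (3,8) → (φ(3),φ(8)) = (5,6) ∈ E(G2) ✓
  (4,5) → (φ(4),φ(5)) = (2,9) ∈ E(G2) ✓
  (4,6) → (φ(4),φ(6)) = (2,4) ∈ E(G2) ✓
  (4,8) → (φ(4),φ(8)) = (2,5) ∈ E(G2) ✓
  (4,9) → (φ(4),φ(9)) = (1,2) ∈ E(G2) ✓
  (6,8) → (φ(6),φ(8)) = (4,5) ∈ E(G2) ✓
  (6,9) → (φ(6),φ(9)) = (1,4) ∈ E(G2) ✓
  (7,8) → (φ(7),φ(8)) = (0,5) ∈ E(G2) ✓
All 17 edges of G1 map to edges of G2, and |E(G1)| = |E(G2)| = 17, so φ is a bijection on edges as well as vertices. Hence G1 ≅ G2.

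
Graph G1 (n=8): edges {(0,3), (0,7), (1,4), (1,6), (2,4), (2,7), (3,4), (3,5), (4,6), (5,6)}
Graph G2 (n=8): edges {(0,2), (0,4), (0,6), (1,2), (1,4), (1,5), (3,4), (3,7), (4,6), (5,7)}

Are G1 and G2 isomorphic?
Yes, isomorphic

The graphs are isomorphic.
One valid mapping φ: V(G1) → V(G2): 0→5, 1→6, 2→3, 3→1, 4→4, 5→2, 6→0, 7→7

Verify φ preserves adjacency — for each edge of G1, its image is an edge of G2:
  (0,3) → (φ(0),φ(3)) = (1,5) ∈ E(G2) ✓
  (0,7) → (φ(0),φ(7)) = (5,7) ∈ E(G2) ✓
  (1,4) → (φ(1),φ(4)) = (4,6) ∈ E(G2) ✓
  (1,6) → (φ(1),φ(6)) = (0,6) ∈ E(G2) ✓
  (2,4) → (φ(2),φ(4)) = (3,4) ∈ E(G2) ✓
  (2,7) → (φ(2),φ(7)) = (3,7) ∈ E(G2) ✓
  (3,4) → (φ(3),φ(4)) = (1,4) ∈ E(G2) ✓
  (3,5) → (φ(3),φ(5)) = (1,2) ∈ E(G2) ✓
  (4,6) → (φ(4),φ(6)) = (0,4) ∈ E(G2) ✓
  (5,6) → (φ(5),φ(6)) = (0,2) ∈ E(G2) ✓
All 10 edges of G1 map to edges of G2, and |E(G1)| = |E(G2)| = 10, so φ is a bijection on edges as well as vertices. Hence G1 ≅ G2.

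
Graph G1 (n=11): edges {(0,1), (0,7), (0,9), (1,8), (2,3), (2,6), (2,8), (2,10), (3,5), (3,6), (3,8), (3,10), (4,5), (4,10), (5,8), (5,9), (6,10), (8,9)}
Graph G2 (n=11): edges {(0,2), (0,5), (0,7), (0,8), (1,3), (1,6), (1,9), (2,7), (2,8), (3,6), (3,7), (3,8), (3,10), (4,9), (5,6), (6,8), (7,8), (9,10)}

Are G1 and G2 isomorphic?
Yes, isomorphic

The graphs are isomorphic.
One valid mapping φ: V(G1) → V(G2): 0→9, 1→10, 2→7, 3→8, 4→5, 5→6, 6→2, 7→4, 8→3, 9→1, 10→0

Verify φ preserves adjacency — for each edge of G1, its image is an edge of G2:
  (0,1) → (φ(0),φ(1)) = (9,10) ∈ E(G2) ✓
  (0,7) → (φ(0),φ(7)) = (4,9) ∈ E(G2) ✓
  (0,9) → (φ(0),φ(9)) = (1,9) ∈ E(G2) ✓
  (1,8) → (φ(1),φ(8)) = (3,10) ∈ E(G2) ✓
  (2,3) → (φ(2),φ(3)) = (7,8) ∈ E(G2) ✓
  (2,6) → (φ(2),φ(6)) = (2,7) ∈ E(G2) ✓
  (2,8) → (φ(2),φ(8)) = (3,7) ∈ E(G2) ✓
  (2,10) → (φ(2),φ(10)) = (0,7) ∈ E(G2) ✓
  (3,5) → (φ(3),φ(5)) = (6,8) ∈ E(G2) ✓
  (3,6) → (φ(3),φ(6)) = (2,8) ∈ E(G2) ✓
  (3,8) → (φ(3),φ(8)) = (3,8) ∈ E(G2) ✓
  (3,10) → (φ(3),φ(10)) = (0,8) ∈ E(G2) ✓
  (4,5) → (φ(4),φ(5)) = (5,6) ∈ E(G2) ✓
  (4,10) → (φ(4),φ(10)) = (0,5) ∈ E(G2) ✓
  (5,8) → (φ(5),φ(8)) = (3,6) ∈ E(G2) ✓
  (5,9) → (φ(5),φ(9)) = (1,6) ∈ E(G2) ✓
  (6,10) → (φ(6),φ(10)) = (0,2) ∈ E(G2) ✓
  (8,9) → (φ(8),φ(9)) = (1,3) ∈ E(G2) ✓
All 18 edges of G1 map to edges of G2, and |E(G1)| = |E(G2)| = 18, so φ is a bijection on edges as well as vertices. Hence G1 ≅ G2.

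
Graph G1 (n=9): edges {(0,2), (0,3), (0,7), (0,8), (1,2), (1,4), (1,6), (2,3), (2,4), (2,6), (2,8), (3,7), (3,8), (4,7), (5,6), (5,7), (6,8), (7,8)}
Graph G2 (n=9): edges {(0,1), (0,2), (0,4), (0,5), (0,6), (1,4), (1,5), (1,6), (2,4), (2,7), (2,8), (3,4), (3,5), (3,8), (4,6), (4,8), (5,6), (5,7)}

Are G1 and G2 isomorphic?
Yes, isomorphic

The graphs are isomorphic.
One valid mapping φ: V(G1) → V(G2): 0→6, 1→8, 2→4, 3→1, 4→3, 5→7, 6→2, 7→5, 8→0

Verify φ preserves adjacency — for each edge of G1, its image is an edge of G2:
  (0,2) → (φ(0),φ(2)) = (4,6) ∈ E(G2) ✓
  (0,3) → (φ(0),φ(3)) = (1,6) ∈ E(G2) ✓
  (0,7) → (φ(0),φ(7)) = (5,6) ∈ E(G2) ✓
  (0,8) → (φ(0),φ(8)) = (0,6) ∈ E(G2) ✓
  (1,2) → (φ(1),φ(2)) = (4,8) ∈ E(G2) ✓
  (1,4) → (φ(1),φ(4)) = (3,8) ∈ E(G2) ✓
  (1,6) → (φ(1),φ(6)) = (2,8) ∈ E(G2) ✓
  (2,3) → (φ(2),φ(3)) = (1,4) ∈ E(G2) ✓
  (2,4) → (φ(2),φ(4)) = (3,4) ∈ E(G2) ✓
  (2,6) → (φ(2),φ(6)) = (2,4) ∈ E(G2) ✓
  (2,8) → (φ(2),φ(8)) = (0,4) ∈ E(G2) ✓
  (3,7) → (φ(3),φ(7)) = (1,5) ∈ E(G2) ✓
  (3,8) → (φ(3),φ(8)) = (0,1) ∈ E(G2) ✓
  (4,7) → (φ(4),φ(7)) = (3,5) ∈ E(G2) ✓
  (5,6) → (φ(5),φ(6)) = (2,7) ∈ E(G2) ✓
  (5,7) → (φ(5),φ(7)) = (5,7) ∈ E(G2) ✓
  (6,8) → (φ(6),φ(8)) = (0,2) ∈ E(G2) ✓
  (7,8) → (φ(7),φ(8)) = (0,5) ∈ E(G2) ✓
All 18 edges of G1 map to edges of G2, and |E(G1)| = |E(G2)| = 18, so φ is a bijection on edges as well as vertices. Hence G1 ≅ G2.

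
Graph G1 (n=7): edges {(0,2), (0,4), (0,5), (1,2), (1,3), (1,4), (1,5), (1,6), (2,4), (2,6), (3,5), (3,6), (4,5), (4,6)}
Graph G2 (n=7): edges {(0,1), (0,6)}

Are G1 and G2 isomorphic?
No, not isomorphic

The graphs are NOT isomorphic.

Connected components of G1: 1 component(s) with vertex sets [[0, 1, 2, 3, 4, 5, 6]], sizes [7].
Connected components of G2: 5 component(s) with vertex sets [[2], [3], [4], [5], [0, 1, 6]], sizes [1, 1, 1, 1, 3].
The number of connected components (and the multiset of component sizes) is an isomorphism invariant — an isomorphism maps each component of G1 bijectively onto a component of G2. Since G1 has 1 component(s) and G2 has 5, they cannot be isomorphic.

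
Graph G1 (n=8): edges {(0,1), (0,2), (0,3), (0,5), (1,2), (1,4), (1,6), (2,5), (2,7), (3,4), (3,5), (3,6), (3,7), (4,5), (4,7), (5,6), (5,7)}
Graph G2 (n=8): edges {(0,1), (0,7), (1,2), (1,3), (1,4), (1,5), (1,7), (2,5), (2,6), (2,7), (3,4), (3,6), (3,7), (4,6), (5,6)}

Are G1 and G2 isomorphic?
No, not isomorphic

The graphs are NOT isomorphic.

Degrees in G1: deg(0)=4, deg(1)=4, deg(2)=4, deg(3)=5, deg(4)=4, deg(5)=6, deg(6)=3, deg(7)=4.
Sorted degree sequence of G1: [6, 5, 4, 4, 4, 4, 4, 3].
Degrees in G2: deg(0)=2, deg(1)=6, deg(2)=4, deg(3)=4, deg(4)=3, deg(5)=3, deg(6)=4, deg(7)=4.
Sorted degree sequence of G2: [6, 4, 4, 4, 4, 3, 3, 2].
The (sorted) degree sequence is an isomorphism invariant, so since G1 and G2 have different degree sequences they cannot be isomorphic.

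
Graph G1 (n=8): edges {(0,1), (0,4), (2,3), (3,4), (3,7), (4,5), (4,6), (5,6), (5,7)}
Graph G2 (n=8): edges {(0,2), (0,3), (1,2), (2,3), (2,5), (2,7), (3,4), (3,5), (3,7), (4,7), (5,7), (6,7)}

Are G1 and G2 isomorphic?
No, not isomorphic

The graphs are NOT isomorphic.

Degrees in G1: deg(0)=2, deg(1)=1, deg(2)=1, deg(3)=3, deg(4)=4, deg(5)=3, deg(6)=2, deg(7)=2.
Sorted degree sequence of G1: [4, 3, 3, 2, 2, 2, 1, 1].
Degrees in G2: deg(0)=2, deg(1)=1, deg(2)=5, deg(3)=5, deg(4)=2, deg(5)=3, deg(6)=1, deg(7)=5.
Sorted degree sequence of G2: [5, 5, 5, 3, 2, 2, 1, 1].
The (sorted) degree sequence is an isomorphism invariant, so since G1 and G2 have different degree sequences they cannot be isomorphic.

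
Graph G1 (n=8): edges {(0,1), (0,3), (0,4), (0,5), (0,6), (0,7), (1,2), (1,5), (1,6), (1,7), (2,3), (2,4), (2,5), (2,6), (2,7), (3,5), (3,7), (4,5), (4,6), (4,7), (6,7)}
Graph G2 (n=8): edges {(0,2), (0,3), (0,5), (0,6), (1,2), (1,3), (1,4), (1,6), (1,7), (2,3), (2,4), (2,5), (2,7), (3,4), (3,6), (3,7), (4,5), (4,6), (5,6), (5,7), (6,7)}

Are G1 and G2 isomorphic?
Yes, isomorphic

The graphs are isomorphic.
One valid mapping φ: V(G1) → V(G2): 0→2, 1→4, 2→6, 3→0, 4→7, 5→5, 6→1, 7→3

Verify φ preserves adjacency — for each edge of G1, its image is an edge of G2:
  (0,1) → (φ(0),φ(1)) = (2,4) ∈ E(G2) ✓
  (0,3) → (φ(0),φ(3)) = (0,2) ∈ E(G2) ✓
  (0,4) → (φ(0),φ(4)) = (2,7) ∈ E(G2) ✓
  (0,5) → (φ(0),φ(5)) = (2,5) ∈ E(G2) ✓
  (0,6) → (φ(0),φ(6)) = (1,2) ∈ E(G2) ✓
  (0,7) → (φ(0),φ(7)) = (2,3) ∈ E(G2) ✓
  (1,2) → (φ(1),φ(2)) = (4,6) ∈ E(G2) ✓
  (1,5) → (φ(1),φ(5)) = (4,5) ∈ E(G2) ✓
  (1,6) → (φ(1),φ(6)) = (1,4) ∈ E(G2) ✓
  (1,7) → (φ(1),φ(7)) = (3,4) ∈ E(G2) ✓
  (2,3) → (φ(2),φ(3)) = (0,6) ∈ E(G2) ✓
  (2,4) → (φ(2),φ(4)) = (6,7) ∈ E(G2) ✓
  (2,5) → (φ(2),φ(5)) = (5,6) ∈ E(G2) ✓
  (2,6) → (φ(2),φ(6)) = (1,6) ∈ E(G2) ✓
  (2,7) → (φ(2),φ(7)) = (3,6) ∈ E(G2) ✓
  (3,5) → (φ(3),φ(5)) = (0,5) ∈ E(G2) ✓
  (3,7) → (φ(3),φ(7)) = (0,3) ∈ E(G2) ✓
  (4,5) → (φ(4),φ(5)) = (5,7) ∈ E(G2) ✓
  (4,6) → (φ(4),φ(6)) = (1,7) ∈ E(G2) ✓
  (4,7) → (φ(4),φ(7)) = (3,7) ∈ E(G2) ✓
  (6,7) → (φ(6),φ(7)) = (1,3) ∈ E(G2) ✓
All 21 edges of G1 map to edges of G2, and |E(G1)| = |E(G2)| = 21, so φ is a bijection on edges as well as vertices. Hence G1 ≅ G2.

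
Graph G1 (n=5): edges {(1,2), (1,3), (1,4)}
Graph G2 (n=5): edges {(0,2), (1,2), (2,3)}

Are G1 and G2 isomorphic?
Yes, isomorphic

The graphs are isomorphic.
One valid mapping φ: V(G1) → V(G2): 0→4, 1→2, 2→1, 3→0, 4→3

Verify φ preserves adjacency — for each edge of G1, its image is an edge of G2:
  (1,2) → (φ(1),φ(2)) = (1,2) ∈ E(G2) ✓
  (1,3) → (φ(1),φ(3)) = (0,2) ∈ E(G2) ✓
  (1,4) → (φ(1),φ(4)) = (2,3) ∈ E(G2) ✓
All 3 edges of G1 map to edges of G2, and |E(G1)| = |E(G2)| = 3, so φ is a bijection on edges as well as vertices. Hence G1 ≅ G2.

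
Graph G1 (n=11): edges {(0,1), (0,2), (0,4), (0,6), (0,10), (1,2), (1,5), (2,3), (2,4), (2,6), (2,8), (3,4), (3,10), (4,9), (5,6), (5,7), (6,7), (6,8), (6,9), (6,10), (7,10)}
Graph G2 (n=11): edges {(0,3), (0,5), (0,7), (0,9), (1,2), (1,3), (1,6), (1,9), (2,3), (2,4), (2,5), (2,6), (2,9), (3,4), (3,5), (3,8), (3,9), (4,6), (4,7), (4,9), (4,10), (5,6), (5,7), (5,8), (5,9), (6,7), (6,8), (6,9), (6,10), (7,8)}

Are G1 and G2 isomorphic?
No, not isomorphic

The graphs are NOT isomorphic.

Counting triangles (3-cliques): G1 has 8, G2 has 28.
Triangle count is an isomorphism invariant, so differing triangle counts rule out isomorphism.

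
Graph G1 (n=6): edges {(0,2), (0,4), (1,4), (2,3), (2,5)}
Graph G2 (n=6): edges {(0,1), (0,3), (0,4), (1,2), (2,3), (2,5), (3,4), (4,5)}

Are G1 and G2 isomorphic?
No, not isomorphic

The graphs are NOT isomorphic.

Degrees in G1: deg(0)=2, deg(1)=1, deg(2)=3, deg(3)=1, deg(4)=2, deg(5)=1.
Sorted degree sequence of G1: [3, 2, 2, 1, 1, 1].
Degrees in G2: deg(0)=3, deg(1)=2, deg(2)=3, deg(3)=3, deg(4)=3, deg(5)=2.
Sorted degree sequence of G2: [3, 3, 3, 3, 2, 2].
The (sorted) degree sequence is an isomorphism invariant, so since G1 and G2 have different degree sequences they cannot be isomorphic.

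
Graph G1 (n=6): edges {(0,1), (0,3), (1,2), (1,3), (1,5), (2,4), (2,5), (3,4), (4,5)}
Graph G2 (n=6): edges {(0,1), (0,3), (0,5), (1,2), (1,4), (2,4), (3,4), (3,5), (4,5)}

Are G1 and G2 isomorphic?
Yes, isomorphic

The graphs are isomorphic.
One valid mapping φ: V(G1) → V(G2): 0→2, 1→4, 2→5, 3→1, 4→0, 5→3

Verify φ preserves adjacency — for each edge of G1, its image is an edge of G2:
  (0,1) → (φ(0),φ(1)) = (2,4) ∈ E(G2) ✓
  (0,3) → (φ(0),φ(3)) = (1,2) ∈ E(G2) ✓
  (1,2) → (φ(1),φ(2)) = (4,5) ∈ E(G2) ✓
  (1,3) → (φ(1),φ(3)) = (1,4) ∈ E(G2) ✓
  (1,5) → (φ(1),φ(5)) = (3,4) ∈ E(G2) ✓
  (2,4) → (φ(2),φ(4)) = (0,5) ∈ E(G2) ✓
  (2,5) → (φ(2),φ(5)) = (3,5) ∈ E(G2) ✓
  (3,4) → (φ(3),φ(4)) = (0,1) ∈ E(G2) ✓
  (4,5) → (φ(4),φ(5)) = (0,3) ∈ E(G2) ✓
All 9 edges of G1 map to edges of G2, and |E(G1)| = |E(G2)| = 9, so φ is a bijection on edges as well as vertices. Hence G1 ≅ G2.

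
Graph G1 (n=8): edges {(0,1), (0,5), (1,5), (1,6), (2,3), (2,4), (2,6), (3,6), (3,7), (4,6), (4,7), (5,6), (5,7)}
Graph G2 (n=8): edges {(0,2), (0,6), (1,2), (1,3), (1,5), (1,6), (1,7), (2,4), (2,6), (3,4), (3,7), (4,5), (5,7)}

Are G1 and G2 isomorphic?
Yes, isomorphic

The graphs are isomorphic.
One valid mapping φ: V(G1) → V(G2): 0→0, 1→6, 2→7, 3→5, 4→3, 5→2, 6→1, 7→4

Verify φ preserves adjacency — for each edge of G1, its image is an edge of G2:
  (0,1) → (φ(0),φ(1)) = (0,6) ∈ E(G2) ✓
  (0,5) → (φ(0),φ(5)) = (0,2) ∈ E(G2) ✓
  (1,5) → (φ(1),φ(5)) = (2,6) ∈ E(G2) ✓
  (1,6) → (φ(1),φ(6)) = (1,6) ∈ E(G2) ✓
  (2,3) → (φ(2),φ(3)) = (5,7) ∈ E(G2) ✓
  (2,4) → (φ(2),φ(4)) = (3,7) ∈ E(G2) ✓
  (2,6) → (φ(2),φ(6)) = (1,7) ∈ E(G2) ✓
  (3,6) → (φ(3),φ(6)) = (1,5) ∈ E(G2) ✓
  (3,7) → (φ(3),φ(7)) = (4,5) ∈ E(G2) ✓
  (4,6) → (φ(4),φ(6)) = (1,3) ∈ E(G2) ✓
  (4,7) → (φ(4),φ(7)) = (3,4) ∈ E(G2) ✓
  (5,6) → (φ(5),φ(6)) = (1,2) ∈ E(G2) ✓
  (5,7) → (φ(5),φ(7)) = (2,4) ∈ E(G2) ✓
All 13 edges of G1 map to edges of G2, and |E(G1)| = |E(G2)| = 13, so φ is a bijection on edges as well as vertices. Hence G1 ≅ G2.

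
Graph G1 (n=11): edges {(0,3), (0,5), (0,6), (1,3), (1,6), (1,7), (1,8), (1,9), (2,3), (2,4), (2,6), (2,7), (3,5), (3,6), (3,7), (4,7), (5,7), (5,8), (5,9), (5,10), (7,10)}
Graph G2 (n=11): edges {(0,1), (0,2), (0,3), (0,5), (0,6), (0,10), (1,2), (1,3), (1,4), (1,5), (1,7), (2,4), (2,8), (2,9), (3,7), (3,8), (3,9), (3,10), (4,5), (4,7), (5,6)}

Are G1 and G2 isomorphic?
Yes, isomorphic

The graphs are isomorphic.
One valid mapping φ: V(G1) → V(G2): 0→7, 1→2, 2→5, 3→1, 4→6, 5→3, 6→4, 7→0, 8→9, 9→8, 10→10

Verify φ preserves adjacency — for each edge of G1, its image is an edge of G2:
  (0,3) → (φ(0),φ(3)) = (1,7) ∈ E(G2) ✓
  (0,5) → (φ(0),φ(5)) = (3,7) ∈ E(G2) ✓
  (0,6) → (φ(0),φ(6)) = (4,7) ∈ E(G2) ✓
  (1,3) → (φ(1),φ(3)) = (1,2) ∈ E(G2) ✓
  (1,6) → (φ(1),φ(6)) = (2,4) ∈ E(G2) ✓
  (1,7) → (φ(1),φ(7)) = (0,2) ∈ E(G2) ✓
  (1,8) → (φ(1),φ(8)) = (2,9) ∈ E(G2) ✓
  (1,9) → (φ(1),φ(9)) = (2,8) ∈ E(G2) ✓
  (2,3) → (φ(2),φ(3)) = (1,5) ∈ E(G2) ✓
  (2,4) → (φ(2),φ(4)) = (5,6) ∈ E(G2) ✓
  (2,6) → (φ(2),φ(6)) = (4,5) ∈ E(G2) ✓
  (2,7) → (φ(2),φ(7)) = (0,5) ∈ E(G2) ✓
  (3,5) → (φ(3),φ(5)) = (1,3) ∈ E(G2) ✓
  (3,6) → (φ(3),φ(6)) = (1,4) ∈ E(G2) ✓
  (3,7) → (φ(3),φ(7)) = (0,1) ∈ E(G2) ✓
  (4,7) → (φ(4),φ(7)) = (0,6) ∈ E(G2) ✓
  (5,7) → (φ(5),φ(7)) = (0,3) ∈ E(G2) ✓
  (5,8) → (φ(5),φ(8)) = (3,9) ∈ E(G2) ✓
  (5,9) → (φ(5),φ(9)) = (3,8) ∈ E(G2) ✓
  (5,10) → (φ(5),φ(10)) = (3,10) ∈ E(G2) ✓
  (7,10) → (φ(7),φ(10)) = (0,10) ∈ E(G2) ✓
All 21 edges of G1 map to edges of G2, and |E(G1)| = |E(G2)| = 21, so φ is a bijection on edges as well as vertices. Hence G1 ≅ G2.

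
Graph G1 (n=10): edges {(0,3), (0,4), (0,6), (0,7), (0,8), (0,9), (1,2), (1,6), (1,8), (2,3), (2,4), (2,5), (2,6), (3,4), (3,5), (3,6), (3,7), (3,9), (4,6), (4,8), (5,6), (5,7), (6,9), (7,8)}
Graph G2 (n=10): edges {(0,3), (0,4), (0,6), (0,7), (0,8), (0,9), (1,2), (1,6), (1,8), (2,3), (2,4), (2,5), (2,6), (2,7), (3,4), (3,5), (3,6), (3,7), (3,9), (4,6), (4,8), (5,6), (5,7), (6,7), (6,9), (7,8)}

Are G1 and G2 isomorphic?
No, not isomorphic

The graphs are NOT isomorphic.

Counting edges: G1 has 24 edge(s); G2 has 26 edge(s).
Edge count is an isomorphism invariant (a bijection on vertices induces a bijection on edges), so differing edge counts rule out isomorphism.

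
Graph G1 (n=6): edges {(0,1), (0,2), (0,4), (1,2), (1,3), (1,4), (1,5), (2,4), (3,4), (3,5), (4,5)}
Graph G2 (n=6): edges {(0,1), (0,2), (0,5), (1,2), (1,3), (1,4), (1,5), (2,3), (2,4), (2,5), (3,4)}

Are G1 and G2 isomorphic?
Yes, isomorphic

The graphs are isomorphic.
One valid mapping φ: V(G1) → V(G2): 0→0, 1→2, 2→5, 3→3, 4→1, 5→4

Verify φ preserves adjacency — for each edge of G1, its image is an edge of G2:
  (0,1) → (φ(0),φ(1)) = (0,2) ∈ E(G2) ✓
  (0,2) → (φ(0),φ(2)) = (0,5) ∈ E(G2) ✓
  (0,4) → (φ(0),φ(4)) = (0,1) ∈ E(G2) ✓
  (1,2) → (φ(1),φ(2)) = (2,5) ∈ E(G2) ✓
  (1,3) → (φ(1),φ(3)) = (2,3) ∈ E(G2) ✓
  (1,4) → (φ(1),φ(4)) = (1,2) ∈ E(G2) ✓
  (1,5) → (φ(1),φ(5)) = (2,4) ∈ E(G2) ✓
  (2,4) → (φ(2),φ(4)) = (1,5) ∈ E(G2) ✓
  (3,4) → (φ(3),φ(4)) = (1,3) ∈ E(G2) ✓
  (3,5) → (φ(3),φ(5)) = (3,4) ∈ E(G2) ✓
  (4,5) → (φ(4),φ(5)) = (1,4) ∈ E(G2) ✓
All 11 edges of G1 map to edges of G2, and |E(G1)| = |E(G2)| = 11, so φ is a bijection on edges as well as vertices. Hence G1 ≅ G2.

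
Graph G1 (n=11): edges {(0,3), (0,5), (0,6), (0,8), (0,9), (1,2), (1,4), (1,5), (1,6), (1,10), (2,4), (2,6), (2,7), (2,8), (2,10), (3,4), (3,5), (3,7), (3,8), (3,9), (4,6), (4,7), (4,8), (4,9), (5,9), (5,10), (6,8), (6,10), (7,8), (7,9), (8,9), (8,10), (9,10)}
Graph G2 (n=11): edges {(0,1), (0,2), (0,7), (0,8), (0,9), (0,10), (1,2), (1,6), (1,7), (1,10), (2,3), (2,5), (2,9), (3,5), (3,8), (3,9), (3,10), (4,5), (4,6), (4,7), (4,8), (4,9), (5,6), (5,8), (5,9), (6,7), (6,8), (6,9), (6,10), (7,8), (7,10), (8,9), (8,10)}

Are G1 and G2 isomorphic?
Yes, isomorphic

The graphs are isomorphic.
One valid mapping φ: V(G1) → V(G2): 0→3, 1→1, 2→7, 3→5, 4→6, 5→2, 6→10, 7→4, 8→8, 9→9, 10→0

Verify φ preserves adjacency — for each edge of G1, its image is an edge of G2:
  (0,3) → (φ(0),φ(3)) = (3,5) ∈ E(G2) ✓
  (0,5) → (φ(0),φ(5)) = (2,3) ∈ E(G2) ✓
  (0,6) → (φ(0),φ(6)) = (3,10) ∈ E(G2) ✓
  (0,8) → (φ(0),φ(8)) = (3,8) ∈ E(G2) ✓
  (0,9) → (φ(0),φ(9)) = (3,9) ∈ E(G2) ✓
  (1,2) → (φ(1),φ(2)) = (1,7) ∈ E(G2) ✓
  (1,4) → (φ(1),φ(4)) = (1,6) ∈ E(G2) ✓
  (1,5) → (φ(1),φ(5)) = (1,2) ∈ E(G2) ✓
  (1,6) → (φ(1),φ(6)) = (1,10) ∈ E(G2) ✓
  (1,10) → (φ(1),φ(10)) = (0,1) ∈ E(G2) ✓
  (2,4) → (φ(2),φ(4)) = (6,7) ∈ E(G2) ✓
  (2,6) → (φ(2),φ(6)) = (7,10) ∈ E(G2) ✓
  (2,7) → (φ(2),φ(7)) = (4,7) ∈ E(G2) ✓
  (2,8) → (φ(2),φ(8)) = (7,8) ∈ E(G2) ✓
  (2,10) → (φ(2),φ(10)) = (0,7) ∈ E(G2) ✓
  (3,4) → (φ(3),φ(4)) = (5,6) ∈ E(G2) ✓
  (3,5) → (φ(3),φ(5)) = (2,5) ∈ E(G2) ✓
  (3,7) → (φ(3),φ(7)) = (4,5) ∈ E(G2) ✓
  (3,8) → (φ(3),φ(8)) = (5,8) ∈ E(G2) ✓
  (3,9) → (φ(3),φ(9)) = (5,9) ∈ E(G2) ✓
  (4,6) → (φ(4),φ(6)) = (6,10) ∈ E(G2) ✓
  (4,7) → (φ(4),φ(7)) = (4,6) ∈ E(G2) ✓
  (4,8) → (φ(4),φ(8)) = (6,8) ∈ E(G2) ✓
  (4,9) → (φ(4),φ(9)) = (6,9) ∈ E(G2) ✓
  (5,9) → (φ(5),φ(9)) = (2,9) ∈ E(G2) ✓
  (5,10) → (φ(5),φ(10)) = (0,2) ∈ E(G2) ✓
  (6,8) → (φ(6),φ(8)) = (8,10) ∈ E(G2) ✓
  (6,10) → (φ(6),φ(10)) = (0,10) ∈ E(G2) ✓
  (7,8) → (φ(7),φ(8)) = (4,8) ∈ E(G2) ✓
  (7,9) → (φ(7),φ(9)) = (4,9) ∈ E(G2) ✓
  (8,9) → (φ(8),φ(9)) = (8,9) ∈ E(G2) ✓
  (8,10) → (φ(8),φ(10)) = (0,8) ∈ E(G2) ✓
  (9,10) → (φ(9),φ(10)) = (0,9) ∈ E(G2) ✓
All 33 edges of G1 map to edges of G2, and |E(G1)| = |E(G2)| = 33, so φ is a bijection on edges as well as vertices. Hence G1 ≅ G2.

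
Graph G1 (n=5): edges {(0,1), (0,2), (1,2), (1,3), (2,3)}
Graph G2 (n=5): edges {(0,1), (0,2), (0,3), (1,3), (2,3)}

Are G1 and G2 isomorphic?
Yes, isomorphic

The graphs are isomorphic.
One valid mapping φ: V(G1) → V(G2): 0→2, 1→0, 2→3, 3→1, 4→4

Verify φ preserves adjacency — for each edge of G1, its image is an edge of G2:
  (0,1) → (φ(0),φ(1)) = (0,2) ∈ E(G2) ✓
  (0,2) → (φ(0),φ(2)) = (2,3) ∈ E(G2) ✓
  (1,2) → (φ(1),φ(2)) = (0,3) ∈ E(G2) ✓
  (1,3) → (φ(1),φ(3)) = (0,1) ∈ E(G2) ✓
  (2,3) → (φ(2),φ(3)) = (1,3) ∈ E(G2) ✓
All 5 edges of G1 map to edges of G2, and |E(G1)| = |E(G2)| = 5, so φ is a bijection on edges as well as vertices. Hence G1 ≅ G2.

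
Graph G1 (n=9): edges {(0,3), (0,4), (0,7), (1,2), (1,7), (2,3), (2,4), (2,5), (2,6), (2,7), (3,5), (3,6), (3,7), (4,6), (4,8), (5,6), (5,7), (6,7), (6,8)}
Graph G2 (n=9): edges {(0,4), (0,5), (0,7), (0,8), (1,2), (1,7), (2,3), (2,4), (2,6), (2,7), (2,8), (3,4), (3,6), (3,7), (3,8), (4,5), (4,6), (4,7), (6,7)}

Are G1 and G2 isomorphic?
Yes, isomorphic

The graphs are isomorphic.
One valid mapping φ: V(G1) → V(G2): 0→8, 1→1, 2→7, 3→3, 4→0, 5→6, 6→4, 7→2, 8→5

Verify φ preserves adjacency — for each edge of G1, its image is an edge of G2:
  (0,3) → (φ(0),φ(3)) = (3,8) ∈ E(G2) ✓
  (0,4) → (φ(0),φ(4)) = (0,8) ∈ E(G2) ✓
  (0,7) → (φ(0),φ(7)) = (2,8) ∈ E(G2) ✓
  (1,2) → (φ(1),φ(2)) = (1,7) ∈ E(G2) ✓
  (1,7) → (φ(1),φ(7)) = (1,2) ∈ E(G2) ✓
  (2,3) → (φ(2),φ(3)) = (3,7) ∈ E(G2) ✓
  (2,4) → (φ(2),φ(4)) = (0,7) ∈ E(G2) ✓
  (2,5) → (φ(2),φ(5)) = (6,7) ∈ E(G2) ✓
  (2,6) → (φ(2),φ(6)) = (4,7) ∈ E(G2) ✓
  (2,7) → (φ(2),φ(7)) = (2,7) ∈ E(G2) ✓
  (3,5) → (φ(3),φ(5)) = (3,6) ∈ E(G2) ✓
  (3,6) → (φ(3),φ(6)) = (3,4) ∈ E(G2) ✓
  (3,7) → (φ(3),φ(7)) = (2,3) ∈ E(G2) ✓
  (4,6) → (φ(4),φ(6)) = (0,4) ∈ E(G2) ✓
  (4,8) → (φ(4),φ(8)) = (0,5) ∈ E(G2) ✓
  (5,6) → (φ(5),φ(6)) = (4,6) ∈ E(G2) ✓
  (5,7) → (φ(5),φ(7)) = (2,6) ∈ E(G2) ✓
  (6,7) → (φ(6),φ(7)) = (2,4) ∈ E(G2) ✓
  (6,8) → (φ(6),φ(8)) = (4,5) ∈ E(G2) ✓
All 19 edges of G1 map to edges of G2, and |E(G1)| = |E(G2)| = 19, so φ is a bijection on edges as well as vertices. Hence G1 ≅ G2.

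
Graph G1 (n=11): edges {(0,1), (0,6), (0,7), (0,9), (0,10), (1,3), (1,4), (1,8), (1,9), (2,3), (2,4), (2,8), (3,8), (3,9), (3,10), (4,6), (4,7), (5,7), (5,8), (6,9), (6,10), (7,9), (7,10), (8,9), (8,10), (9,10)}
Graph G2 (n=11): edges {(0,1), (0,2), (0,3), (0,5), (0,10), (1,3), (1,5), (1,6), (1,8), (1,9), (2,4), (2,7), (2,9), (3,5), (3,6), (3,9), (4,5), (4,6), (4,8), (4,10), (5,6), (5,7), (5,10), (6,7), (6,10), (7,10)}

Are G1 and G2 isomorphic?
Yes, isomorphic

The graphs are isomorphic.
One valid mapping φ: V(G1) → V(G2): 0→10, 1→0, 2→9, 3→3, 4→2, 5→8, 6→7, 7→4, 8→1, 9→5, 10→6

Verify φ preserves adjacency — for each edge of G1, its image is an edge of G2:
  (0,1) → (φ(0),φ(1)) = (0,10) ∈ E(G2) ✓
  (0,6) → (φ(0),φ(6)) = (7,10) ∈ E(G2) ✓
  (0,7) → (φ(0),φ(7)) = (4,10) ∈ E(G2) ✓
  (0,9) → (φ(0),φ(9)) = (5,10) ∈ E(G2) ✓
  (0,10) → (φ(0),φ(10)) = (6,10) ∈ E(G2) ✓
  (1,3) → (φ(1),φ(3)) = (0,3) ∈ E(G2) ✓
  (1,4) → (φ(1),φ(4)) = (0,2) ∈ E(G2) ✓
  (1,8) → (φ(1),φ(8)) = (0,1) ∈ E(G2) ✓
  (1,9) → (φ(1),φ(9)) = (0,5) ∈ E(G2) ✓
  (2,3) → (φ(2),φ(3)) = (3,9) ∈ E(G2) ✓
  (2,4) → (φ(2),φ(4)) = (2,9) ∈ E(G2) ✓
  (2,8) → (φ(2),φ(8)) = (1,9) ∈ E(G2) ✓
  (3,8) → (φ(3),φ(8)) = (1,3) ∈ E(G2) ✓
  (3,9) → (φ(3),φ(9)) = (3,5) ∈ E(G2) ✓
  (3,10) → (φ(3),φ(10)) = (3,6) ∈ E(G2) ✓
  (4,6) → (φ(4),φ(6)) = (2,7) ∈ E(G2) ✓
  (4,7) → (φ(4),φ(7)) = (2,4) ∈ E(G2) ✓
  (5,7) → (φ(5),φ(7)) = (4,8) ∈ E(G2) ✓
  (5,8) → (φ(5),φ(8)) = (1,8) ∈ E(G2) ✓
  (6,9) → (φ(6),φ(9)) = (5,7) ∈ E(G2) ✓
  (6,10) → (φ(6),φ(10)) = (6,7) ∈ E(G2) ✓
  (7,9) → (φ(7),φ(9)) = (4,5) ∈ E(G2) ✓
  (7,10) → (φ(7),φ(10)) = (4,6) ∈ E(G2) ✓
  (8,9) → (φ(8),φ(9)) = (1,5) ∈ E(G2) ✓
  (8,10) → (φ(8),φ(10)) = (1,6) ∈ E(G2) ✓
  (9,10) → (φ(9),φ(10)) = (5,6) ∈ E(G2) ✓
All 26 edges of G1 map to edges of G2, and |E(G1)| = |E(G2)| = 26, so φ is a bijection on edges as well as vertices. Hence G1 ≅ G2.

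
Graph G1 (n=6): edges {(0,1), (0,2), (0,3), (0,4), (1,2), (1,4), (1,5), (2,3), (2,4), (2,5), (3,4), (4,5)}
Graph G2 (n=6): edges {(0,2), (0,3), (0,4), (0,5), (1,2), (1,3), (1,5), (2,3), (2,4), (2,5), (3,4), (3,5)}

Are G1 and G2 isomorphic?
Yes, isomorphic

The graphs are isomorphic.
One valid mapping φ: V(G1) → V(G2): 0→5, 1→0, 2→3, 3→1, 4→2, 5→4

Verify φ preserves adjacency — for each edge of G1, its image is an edge of G2:
  (0,1) → (φ(0),φ(1)) = (0,5) ∈ E(G2) ✓
  (0,2) → (φ(0),φ(2)) = (3,5) ∈ E(G2) ✓
  (0,3) → (φ(0),φ(3)) = (1,5) ∈ E(G2) ✓
  (0,4) → (φ(0),φ(4)) = (2,5) ∈ E(G2) ✓
  (1,2) → (φ(1),φ(2)) = (0,3) ∈ E(G2) ✓
  (1,4) → (φ(1),φ(4)) = (0,2) ∈ E(G2) ✓
  (1,5) → (φ(1),φ(5)) = (0,4) ∈ E(G2) ✓
  (2,3) → (φ(2),φ(3)) = (1,3) ∈ E(G2) ✓
  (2,4) → (φ(2),φ(4)) = (2,3) ∈ E(G2) ✓
  (2,5) → (φ(2),φ(5)) = (3,4) ∈ E(G2) ✓
  (3,4) → (φ(3),φ(4)) = (1,2) ∈ E(G2) ✓
  (4,5) → (φ(4),φ(5)) = (2,4) ∈ E(G2) ✓
All 12 edges of G1 map to edges of G2, and |E(G1)| = |E(G2)| = 12, so φ is a bijection on edges as well as vertices. Hence G1 ≅ G2.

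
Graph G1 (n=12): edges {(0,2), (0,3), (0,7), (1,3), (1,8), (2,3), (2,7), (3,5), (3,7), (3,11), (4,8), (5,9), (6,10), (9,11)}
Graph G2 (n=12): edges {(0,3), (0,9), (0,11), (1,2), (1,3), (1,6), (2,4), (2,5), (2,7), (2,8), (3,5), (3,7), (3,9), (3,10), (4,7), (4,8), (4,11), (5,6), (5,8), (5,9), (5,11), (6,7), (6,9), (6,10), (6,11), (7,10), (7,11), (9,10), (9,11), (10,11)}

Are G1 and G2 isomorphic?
No, not isomorphic

The graphs are NOT isomorphic.

Degrees in G1: deg(0)=3, deg(1)=2, deg(2)=3, deg(3)=6, deg(4)=1, deg(5)=2, deg(6)=1, deg(7)=3, deg(8)=2, deg(9)=2, deg(10)=1, deg(11)=2.
Sorted degree sequence of G1: [6, 3, 3, 3, 2, 2, 2, 2, 2, 1, 1, 1].
Degrees in G2: deg(0)=3, deg(1)=3, deg(2)=5, deg(3)=6, deg(4)=4, deg(5)=6, deg(6)=6, deg(7)=6, deg(8)=3, deg(9)=6, deg(10)=5, deg(11)=7.
Sorted degree sequence of G2: [7, 6, 6, 6, 6, 6, 5, 5, 4, 3, 3, 3].
The (sorted) degree sequence is an isomorphism invariant, so since G1 and G2 have different degree sequences they cannot be isomorphic.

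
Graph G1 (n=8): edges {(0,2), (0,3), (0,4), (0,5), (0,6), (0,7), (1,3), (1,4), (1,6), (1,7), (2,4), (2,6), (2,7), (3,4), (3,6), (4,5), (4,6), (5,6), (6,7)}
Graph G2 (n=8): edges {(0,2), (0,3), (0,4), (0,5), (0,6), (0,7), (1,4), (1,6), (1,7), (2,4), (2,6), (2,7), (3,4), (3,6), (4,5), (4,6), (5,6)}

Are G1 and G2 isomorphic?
No, not isomorphic

The graphs are NOT isomorphic.

Counting edges: G1 has 19 edge(s); G2 has 17 edge(s).
Edge count is an isomorphism invariant (a bijection on vertices induces a bijection on edges), so differing edge counts rule out isomorphism.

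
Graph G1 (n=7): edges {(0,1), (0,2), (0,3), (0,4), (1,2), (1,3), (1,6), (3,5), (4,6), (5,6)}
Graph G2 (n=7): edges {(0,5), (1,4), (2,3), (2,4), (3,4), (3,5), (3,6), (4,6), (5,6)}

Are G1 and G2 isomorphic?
No, not isomorphic

The graphs are NOT isomorphic.

Degrees in G1: deg(0)=4, deg(1)=4, deg(2)=2, deg(3)=3, deg(4)=2, deg(5)=2, deg(6)=3.
Sorted degree sequence of G1: [4, 4, 3, 3, 2, 2, 2].
Degrees in G2: deg(0)=1, deg(1)=1, deg(2)=2, deg(3)=4, deg(4)=4, deg(5)=3, deg(6)=3.
Sorted degree sequence of G2: [4, 4, 3, 3, 2, 1, 1].
The (sorted) degree sequence is an isomorphism invariant, so since G1 and G2 have different degree sequences they cannot be isomorphic.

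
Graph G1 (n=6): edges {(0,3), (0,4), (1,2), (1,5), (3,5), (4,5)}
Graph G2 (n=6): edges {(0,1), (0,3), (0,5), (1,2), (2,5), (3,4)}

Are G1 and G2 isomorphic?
Yes, isomorphic

The graphs are isomorphic.
One valid mapping φ: V(G1) → V(G2): 0→2, 1→3, 2→4, 3→5, 4→1, 5→0

Verify φ preserves adjacency — for each edge of G1, its image is an edge of G2:
  (0,3) → (φ(0),φ(3)) = (2,5) ∈ E(G2) ✓
  (0,4) → (φ(0),φ(4)) = (1,2) ∈ E(G2) ✓
  (1,2) → (φ(1),φ(2)) = (3,4) ∈ E(G2) ✓
  (1,5) → (φ(1),φ(5)) = (0,3) ∈ E(G2) ✓
  (3,5) → (φ(3),φ(5)) = (0,5) ∈ E(G2) ✓
  (4,5) → (φ(4),φ(5)) = (0,1) ∈ E(G2) ✓
All 6 edges of G1 map to edges of G2, and |E(G1)| = |E(G2)| = 6, so φ is a bijection on edges as well as vertices. Hence G1 ≅ G2.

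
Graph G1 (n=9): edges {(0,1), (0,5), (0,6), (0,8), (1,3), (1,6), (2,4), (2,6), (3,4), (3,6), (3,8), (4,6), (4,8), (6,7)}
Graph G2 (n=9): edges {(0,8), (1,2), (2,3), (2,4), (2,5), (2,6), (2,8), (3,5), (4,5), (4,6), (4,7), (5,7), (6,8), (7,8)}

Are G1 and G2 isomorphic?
Yes, isomorphic

The graphs are isomorphic.
One valid mapping φ: V(G1) → V(G2): 0→8, 1→6, 2→3, 3→4, 4→5, 5→0, 6→2, 7→1, 8→7

Verify φ preserves adjacency — for each edge of G1, its image is an edge of G2:
  (0,1) → (φ(0),φ(1)) = (6,8) ∈ E(G2) ✓
  (0,5) → (φ(0),φ(5)) = (0,8) ∈ E(G2) ✓
  (0,6) → (φ(0),φ(6)) = (2,8) ∈ E(G2) ✓
  (0,8) → (φ(0),φ(8)) = (7,8) ∈ E(G2) ✓
  (1,3) → (φ(1),φ(3)) = (4,6) ∈ E(G2) ✓
  (1,6) → (φ(1),φ(6)) = (2,6) ∈ E(G2) ✓
  (2,4) → (φ(2),φ(4)) = (3,5) ∈ E(G2) ✓
  (2,6) → (φ(2),φ(6)) = (2,3) ∈ E(G2) ✓
  (3,4) → (φ(3),φ(4)) = (4,5) ∈ E(G2) ✓
  (3,6) → (φ(3),φ(6)) = (2,4) ∈ E(G2) ✓
  (3,8) → (φ(3),φ(8)) = (4,7) ∈ E(G2) ✓
  (4,6) → (φ(4),φ(6)) = (2,5) ∈ E(G2) ✓
  (4,8) → (φ(4),φ(8)) = (5,7) ∈ E(G2) ✓
  (6,7) → (φ(6),φ(7)) = (1,2) ∈ E(G2) ✓
All 14 edges of G1 map to edges of G2, and |E(G1)| = |E(G2)| = 14, so φ is a bijection on edges as well as vertices. Hence G1 ≅ G2.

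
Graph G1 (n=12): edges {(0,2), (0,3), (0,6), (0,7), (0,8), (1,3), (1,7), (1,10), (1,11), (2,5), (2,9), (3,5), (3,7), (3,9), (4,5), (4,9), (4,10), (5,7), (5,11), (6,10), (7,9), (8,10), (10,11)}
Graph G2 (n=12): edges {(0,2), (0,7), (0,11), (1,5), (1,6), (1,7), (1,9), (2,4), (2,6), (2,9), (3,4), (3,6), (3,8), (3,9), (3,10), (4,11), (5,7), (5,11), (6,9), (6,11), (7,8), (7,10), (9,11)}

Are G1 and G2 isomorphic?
Yes, isomorphic

The graphs are isomorphic.
One valid mapping φ: V(G1) → V(G2): 0→3, 1→1, 2→4, 3→9, 4→0, 5→11, 6→8, 7→6, 8→10, 9→2, 10→7, 11→5

Verify φ preserves adjacency — for each edge of G1, its image is an edge of G2:
  (0,2) → (φ(0),φ(2)) = (3,4) ∈ E(G2) ✓
  (0,3) → (φ(0),φ(3)) = (3,9) ∈ E(G2) ✓
  (0,6) → (φ(0),φ(6)) = (3,8) ∈ E(G2) ✓
  (0,7) → (φ(0),φ(7)) = (3,6) ∈ E(G2) ✓
  (0,8) → (φ(0),φ(8)) = (3,10) ∈ E(G2) ✓
  (1,3) → (φ(1),φ(3)) = (1,9) ∈ E(G2) ✓
  (1,7) → (φ(1),φ(7)) = (1,6) ∈ E(G2) ✓
  (1,10) → (φ(1),φ(10)) = (1,7) ∈ E(G2) ✓
  (1,11) → (φ(1),φ(11)) = (1,5) ∈ E(G2) ✓
  (2,5) → (φ(2),φ(5)) = (4,11) ∈ E(G2) ✓
  (2,9) → (φ(2),φ(9)) = (2,4) ∈ E(G2) ✓
  (3,5) → (φ(3),φ(5)) = (9,11) ∈ E(G2) ✓
  (3,7) → (φ(3),φ(7)) = (6,9) ∈ E(G2) ✓
  (3,9) → (φ(3),φ(9)) = (2,9) ∈ E(G2) ✓
  (4,5) → (φ(4),φ(5)) = (0,11) ∈ E(G2) ✓
  (4,9) → (φ(4),φ(9)) = (0,2) ∈ E(G2) ✓
  (4,10) → (φ(4),φ(10)) = (0,7) ∈ E(G2) ✓
  (5,7) → (φ(5),φ(7)) = (6,11) ∈ E(G2) ✓
  (5,11) → (φ(5),φ(11)) = (5,11) ∈ E(G2) ✓
  (6,10) → (φ(6),φ(10)) = (7,8) ∈ E(G2) ✓
  (7,9) → (φ(7),φ(9)) = (2,6) ∈ E(G2) ✓
  (8,10) → (φ(8),φ(10)) = (7,10) ∈ E(G2) ✓
  (10,11) → (φ(10),φ(11)) = (5,7) ∈ E(G2) ✓
All 23 edges of G1 map to edges of G2, and |E(G1)| = |E(G2)| = 23, so φ is a bijection on edges as well as vertices. Hence G1 ≅ G2.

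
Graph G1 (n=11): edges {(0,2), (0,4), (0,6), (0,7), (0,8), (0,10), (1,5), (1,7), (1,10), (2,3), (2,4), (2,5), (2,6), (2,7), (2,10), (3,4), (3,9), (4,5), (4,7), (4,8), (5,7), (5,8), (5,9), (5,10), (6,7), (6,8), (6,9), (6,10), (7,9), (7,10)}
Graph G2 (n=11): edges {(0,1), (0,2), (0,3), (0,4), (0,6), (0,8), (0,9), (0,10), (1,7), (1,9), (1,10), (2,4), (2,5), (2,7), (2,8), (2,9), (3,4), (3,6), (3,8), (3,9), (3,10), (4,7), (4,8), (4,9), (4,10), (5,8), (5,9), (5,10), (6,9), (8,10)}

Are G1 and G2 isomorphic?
Yes, isomorphic

The graphs are isomorphic.
One valid mapping φ: V(G1) → V(G2): 0→8, 1→6, 2→4, 3→7, 4→2, 5→9, 6→10, 7→0, 8→5, 9→1, 10→3

Verify φ preserves adjacency — for each edge of G1, its image is an edge of G2:
  (0,2) → (φ(0),φ(2)) = (4,8) ∈ E(G2) ✓
  (0,4) → (φ(0),φ(4)) = (2,8) ∈ E(G2) ✓
  (0,6) → (φ(0),φ(6)) = (8,10) ∈ E(G2) ✓
  (0,7) → (φ(0),φ(7)) = (0,8) ∈ E(G2) ✓
  (0,8) → (φ(0),φ(8)) = (5,8) ∈ E(G2) ✓
  (0,10) → (φ(0),φ(10)) = (3,8) ∈ E(G2) ✓
  (1,5) → (φ(1),φ(5)) = (6,9) ∈ E(G2) ✓
  (1,7) → (φ(1),φ(7)) = (0,6) ∈ E(G2) ✓
  (1,10) → (φ(1),φ(10)) = (3,6) ∈ E(G2) ✓
  (2,3) → (φ(2),φ(3)) = (4,7) ∈ E(G2) ✓
  (2,4) → (φ(2),φ(4)) = (2,4) ∈ E(G2) ✓
  (2,5) → (φ(2),φ(5)) = (4,9) ∈ E(G2) ✓
  (2,6) → (φ(2),φ(6)) = (4,10) ∈ E(G2) ✓
  (2,7) → (φ(2),φ(7)) = (0,4) ∈ E(G2) ✓
  (2,10) → (φ(2),φ(10)) = (3,4) ∈ E(G2) ✓
  (3,4) → (φ(3),φ(4)) = (2,7) ∈ E(G2) ✓
  (3,9) → (φ(3),φ(9)) = (1,7) ∈ E(G2) ✓
  (4,5) → (φ(4),φ(5)) = (2,9) ∈ E(G2) ✓
  (4,7) → (φ(4),φ(7)) = (0,2) ∈ E(G2) ✓
  (4,8) → (φ(4),φ(8)) = (2,5) ∈ E(G2) ✓
  (5,7) → (φ(5),φ(7)) = (0,9) ∈ E(G2) ✓
  (5,8) → (φ(5),φ(8)) = (5,9) ∈ E(G2) ✓
  (5,9) → (φ(5),φ(9)) = (1,9) ∈ E(G2) ✓
  (5,10) → (φ(5),φ(10)) = (3,9) ∈ E(G2) ✓
  (6,7) → (φ(6),φ(7)) = (0,10) ∈ E(G2) ✓
  (6,8) → (φ(6),φ(8)) = (5,10) ∈ E(G2) ✓
  (6,9) → (φ(6),φ(9)) = (1,10) ∈ E(G2) ✓
  (6,10) → (φ(6),φ(10)) = (3,10) ∈ E(G2) ✓
  (7,9) → (φ(7),φ(9)) = (0,1) ∈ E(G2) ✓
  (7,10) → (φ(7),φ(10)) = (0,3) ∈ E(G2) ✓
All 30 edges of G1 map to edges of G2, and |E(G1)| = |E(G2)| = 30, so φ is a bijection on edges as well as vertices. Hence G1 ≅ G2.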